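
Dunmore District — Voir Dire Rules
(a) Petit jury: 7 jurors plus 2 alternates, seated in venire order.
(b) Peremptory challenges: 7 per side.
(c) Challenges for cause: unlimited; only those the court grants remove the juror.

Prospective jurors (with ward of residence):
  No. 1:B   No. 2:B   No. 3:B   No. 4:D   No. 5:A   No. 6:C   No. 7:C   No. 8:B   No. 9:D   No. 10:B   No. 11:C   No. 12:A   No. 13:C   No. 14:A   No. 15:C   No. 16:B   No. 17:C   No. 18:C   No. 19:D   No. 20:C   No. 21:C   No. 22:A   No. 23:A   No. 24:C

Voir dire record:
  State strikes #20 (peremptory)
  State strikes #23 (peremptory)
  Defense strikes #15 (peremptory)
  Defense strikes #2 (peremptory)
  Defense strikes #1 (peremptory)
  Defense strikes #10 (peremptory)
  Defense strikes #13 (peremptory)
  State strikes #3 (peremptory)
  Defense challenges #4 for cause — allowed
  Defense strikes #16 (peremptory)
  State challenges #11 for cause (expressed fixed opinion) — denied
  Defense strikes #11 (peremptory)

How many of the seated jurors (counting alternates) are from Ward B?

1

Removed: #1, #2, #3, #4, #10, #11, #13, #15, #16, #20, #23.
Seated (9 incl. alternates): #5, #6, #7, #8, #9, #12, #14, #17, #18.
Of those, in Ward B: #8 → 1.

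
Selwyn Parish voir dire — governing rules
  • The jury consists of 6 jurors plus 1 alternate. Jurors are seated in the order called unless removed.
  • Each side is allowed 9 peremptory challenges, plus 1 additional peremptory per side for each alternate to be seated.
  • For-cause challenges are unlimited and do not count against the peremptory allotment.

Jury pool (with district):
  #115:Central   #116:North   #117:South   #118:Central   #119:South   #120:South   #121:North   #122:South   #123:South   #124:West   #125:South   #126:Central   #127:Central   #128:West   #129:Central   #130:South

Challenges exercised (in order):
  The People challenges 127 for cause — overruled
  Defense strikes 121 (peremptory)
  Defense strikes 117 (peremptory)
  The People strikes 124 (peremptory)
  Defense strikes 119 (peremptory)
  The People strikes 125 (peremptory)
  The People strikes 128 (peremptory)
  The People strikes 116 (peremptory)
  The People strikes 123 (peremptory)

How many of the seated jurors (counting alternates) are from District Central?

Removed: #116, #117, #119, #121, #123, #124, #125, #128.
Seated (7 incl. alternates): #115, #118, #120, #122, #126, #127, #129.
Of those, in District Central: #115, #118, #126, #127, #129 → 5.

5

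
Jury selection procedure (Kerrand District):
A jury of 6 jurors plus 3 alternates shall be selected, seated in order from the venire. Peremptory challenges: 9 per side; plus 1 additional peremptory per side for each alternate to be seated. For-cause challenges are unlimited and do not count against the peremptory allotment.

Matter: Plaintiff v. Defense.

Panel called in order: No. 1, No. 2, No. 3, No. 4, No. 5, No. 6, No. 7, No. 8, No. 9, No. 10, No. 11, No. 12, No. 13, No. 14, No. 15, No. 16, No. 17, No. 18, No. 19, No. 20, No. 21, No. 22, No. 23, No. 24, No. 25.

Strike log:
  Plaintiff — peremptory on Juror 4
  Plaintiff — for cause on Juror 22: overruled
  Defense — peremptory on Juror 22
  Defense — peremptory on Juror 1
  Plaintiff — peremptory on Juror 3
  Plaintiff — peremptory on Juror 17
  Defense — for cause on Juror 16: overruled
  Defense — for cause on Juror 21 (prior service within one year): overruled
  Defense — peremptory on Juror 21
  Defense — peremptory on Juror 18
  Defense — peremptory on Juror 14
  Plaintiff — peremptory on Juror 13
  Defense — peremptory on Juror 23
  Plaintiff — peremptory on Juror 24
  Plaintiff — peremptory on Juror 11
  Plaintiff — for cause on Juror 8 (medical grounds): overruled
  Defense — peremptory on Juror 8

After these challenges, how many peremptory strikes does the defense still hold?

5

Defense allotment: 9 base + 1 × 3 alternates = 12.
Defense peremptories used: #22, #1, #21, #18, #14, #23, #8 — 7 (for-cause on #16, #21 don't count).
Remaining: 12 − 7 = 5.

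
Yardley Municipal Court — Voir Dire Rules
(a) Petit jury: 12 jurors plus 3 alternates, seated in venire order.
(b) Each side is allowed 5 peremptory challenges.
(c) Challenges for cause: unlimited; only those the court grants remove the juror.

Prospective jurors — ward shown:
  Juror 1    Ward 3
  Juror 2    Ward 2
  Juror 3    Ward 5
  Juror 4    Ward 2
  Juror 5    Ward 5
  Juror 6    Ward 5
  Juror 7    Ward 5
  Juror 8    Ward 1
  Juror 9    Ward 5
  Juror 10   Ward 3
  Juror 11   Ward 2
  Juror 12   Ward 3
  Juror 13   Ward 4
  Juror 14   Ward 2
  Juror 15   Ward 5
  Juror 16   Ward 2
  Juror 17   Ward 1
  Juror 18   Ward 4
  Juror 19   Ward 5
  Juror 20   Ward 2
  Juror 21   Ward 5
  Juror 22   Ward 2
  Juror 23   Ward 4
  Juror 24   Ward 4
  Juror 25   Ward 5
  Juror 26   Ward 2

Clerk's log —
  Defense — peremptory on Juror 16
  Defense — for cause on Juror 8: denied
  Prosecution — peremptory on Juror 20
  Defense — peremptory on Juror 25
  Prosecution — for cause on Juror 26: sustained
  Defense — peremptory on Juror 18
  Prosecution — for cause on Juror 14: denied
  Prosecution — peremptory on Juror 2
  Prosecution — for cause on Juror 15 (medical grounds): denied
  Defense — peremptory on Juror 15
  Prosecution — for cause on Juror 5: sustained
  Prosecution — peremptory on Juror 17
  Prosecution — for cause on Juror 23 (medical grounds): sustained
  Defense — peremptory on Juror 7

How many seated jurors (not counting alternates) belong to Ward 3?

Removed: #2, #5, #7, #15, #16, #17, #18, #20, #23, #25, #26.
Seated jurors 1–12: #1, #3, #4, #6, #8, #9, #10, #11, #12, #13, #14, #19 (alternates #21, #22, #24 not counted).
Of those, in Ward 3: #1, #10, #12 → 3.

3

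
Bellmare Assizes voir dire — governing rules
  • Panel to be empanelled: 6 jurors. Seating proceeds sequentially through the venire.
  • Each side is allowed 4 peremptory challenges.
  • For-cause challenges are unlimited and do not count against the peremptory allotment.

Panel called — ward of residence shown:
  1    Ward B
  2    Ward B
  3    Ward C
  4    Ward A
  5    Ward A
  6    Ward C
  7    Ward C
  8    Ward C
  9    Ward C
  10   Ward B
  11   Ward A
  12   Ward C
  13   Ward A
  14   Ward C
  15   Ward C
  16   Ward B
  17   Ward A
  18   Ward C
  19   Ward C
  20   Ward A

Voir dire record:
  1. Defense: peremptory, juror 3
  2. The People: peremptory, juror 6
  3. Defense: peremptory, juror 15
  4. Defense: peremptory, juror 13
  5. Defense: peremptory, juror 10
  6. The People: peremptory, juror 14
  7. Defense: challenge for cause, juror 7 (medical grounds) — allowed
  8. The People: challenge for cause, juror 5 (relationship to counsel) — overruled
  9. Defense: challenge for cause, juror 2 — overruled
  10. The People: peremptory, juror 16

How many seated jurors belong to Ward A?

Removed: #3, #6, #7, #10, #13, #14, #15, #16.
Seated jurors 1–6: #1, #2, #4, #5, #8, #9.
Of those, in Ward A: #4, #5 → 2.

2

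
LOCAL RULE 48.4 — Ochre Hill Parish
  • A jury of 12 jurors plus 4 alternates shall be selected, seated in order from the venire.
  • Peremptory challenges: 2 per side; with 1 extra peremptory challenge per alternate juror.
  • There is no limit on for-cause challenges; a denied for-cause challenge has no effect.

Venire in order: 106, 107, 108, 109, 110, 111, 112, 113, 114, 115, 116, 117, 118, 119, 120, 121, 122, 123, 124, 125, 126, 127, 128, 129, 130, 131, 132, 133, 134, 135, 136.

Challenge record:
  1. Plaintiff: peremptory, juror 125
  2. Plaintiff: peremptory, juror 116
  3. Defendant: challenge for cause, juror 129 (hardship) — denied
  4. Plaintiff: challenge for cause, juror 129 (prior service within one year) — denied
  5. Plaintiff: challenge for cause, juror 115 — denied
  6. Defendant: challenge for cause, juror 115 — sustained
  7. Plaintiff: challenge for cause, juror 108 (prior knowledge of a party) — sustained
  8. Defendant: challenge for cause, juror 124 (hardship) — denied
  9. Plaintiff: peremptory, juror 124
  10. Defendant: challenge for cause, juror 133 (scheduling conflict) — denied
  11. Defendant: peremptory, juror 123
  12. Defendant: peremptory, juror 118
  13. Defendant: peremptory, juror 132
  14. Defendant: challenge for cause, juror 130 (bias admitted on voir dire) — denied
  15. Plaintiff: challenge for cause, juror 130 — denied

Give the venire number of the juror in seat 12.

121

Removed: #108, #115, #116, #118, #123, #124, #125, #132. (#129, #130, #133 stay — for-cause denied.)
Filling seats in venire order through position 12: #106, #107, #109, #110, #111, #112, #113, #114, #117, #119, #120, #121.
So seat 12 is #121.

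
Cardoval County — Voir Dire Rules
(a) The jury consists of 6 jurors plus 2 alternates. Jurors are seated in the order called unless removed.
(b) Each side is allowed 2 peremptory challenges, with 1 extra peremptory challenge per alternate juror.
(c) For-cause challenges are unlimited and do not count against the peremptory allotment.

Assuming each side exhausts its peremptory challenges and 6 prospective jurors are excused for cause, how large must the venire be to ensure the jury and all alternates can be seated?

22

Seats to fill: 6 + 2 alternates = 8.
Peremptories: 2 + 1×2 = 4 per side × 2 sides = 8.
For-cause removals: 6.
Minimum venire: 8 + 8 + 6 = 22.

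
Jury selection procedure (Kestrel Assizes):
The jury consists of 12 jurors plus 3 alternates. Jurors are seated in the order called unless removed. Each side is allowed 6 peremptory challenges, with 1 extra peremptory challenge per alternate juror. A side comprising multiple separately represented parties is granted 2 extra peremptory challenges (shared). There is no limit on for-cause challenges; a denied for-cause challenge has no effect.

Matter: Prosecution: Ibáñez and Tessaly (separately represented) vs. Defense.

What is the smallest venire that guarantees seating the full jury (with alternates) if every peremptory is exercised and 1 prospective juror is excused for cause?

36

Seats to fill: 12 + 3 alternates = 15.
Peremptories — Prosecution: 6 + 1×3 + 2 = 11; Defense: 6 + 1×3 = 9; total 20.
For-cause removals: 1.
Minimum venire: 15 + 20 + 1 = 36.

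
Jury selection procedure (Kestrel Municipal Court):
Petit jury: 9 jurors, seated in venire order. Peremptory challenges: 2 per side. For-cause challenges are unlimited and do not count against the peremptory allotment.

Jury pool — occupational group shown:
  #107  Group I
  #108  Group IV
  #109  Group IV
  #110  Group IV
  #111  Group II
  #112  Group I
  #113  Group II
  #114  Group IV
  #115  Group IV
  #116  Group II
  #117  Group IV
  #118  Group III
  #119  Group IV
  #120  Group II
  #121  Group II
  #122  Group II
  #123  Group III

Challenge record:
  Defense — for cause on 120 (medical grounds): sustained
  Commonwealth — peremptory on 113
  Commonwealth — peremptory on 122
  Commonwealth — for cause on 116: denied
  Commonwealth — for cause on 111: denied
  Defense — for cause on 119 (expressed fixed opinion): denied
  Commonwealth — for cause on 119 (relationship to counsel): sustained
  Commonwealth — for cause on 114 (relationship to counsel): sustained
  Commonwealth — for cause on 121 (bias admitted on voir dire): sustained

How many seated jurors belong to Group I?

Removed: #113, #114, #119, #120, #121, #122.
Seated jurors 1–9: #107, #108, #109, #110, #111, #112, #115, #116, #117.
Of those, in Group I: #107, #112 → 2.

2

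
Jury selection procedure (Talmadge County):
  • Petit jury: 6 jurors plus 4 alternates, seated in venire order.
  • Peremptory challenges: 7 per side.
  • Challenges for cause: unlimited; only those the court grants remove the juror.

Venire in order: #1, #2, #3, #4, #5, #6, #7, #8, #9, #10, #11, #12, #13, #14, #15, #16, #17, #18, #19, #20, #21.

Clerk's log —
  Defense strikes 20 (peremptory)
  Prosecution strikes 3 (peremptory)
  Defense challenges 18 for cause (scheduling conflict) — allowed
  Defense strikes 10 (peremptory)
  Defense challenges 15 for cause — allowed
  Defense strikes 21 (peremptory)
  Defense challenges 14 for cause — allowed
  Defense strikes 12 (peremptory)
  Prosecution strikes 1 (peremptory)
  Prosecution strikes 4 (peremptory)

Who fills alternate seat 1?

11

Removed: #1, #3, #4, #10, #12, #14, #15, #18, #20, #21.
Seating in order: seats 1–6 → #2, #5, #6, #7, #8, #9; alternates → #11, #13, #16, #17.
So alternate 1 is #11.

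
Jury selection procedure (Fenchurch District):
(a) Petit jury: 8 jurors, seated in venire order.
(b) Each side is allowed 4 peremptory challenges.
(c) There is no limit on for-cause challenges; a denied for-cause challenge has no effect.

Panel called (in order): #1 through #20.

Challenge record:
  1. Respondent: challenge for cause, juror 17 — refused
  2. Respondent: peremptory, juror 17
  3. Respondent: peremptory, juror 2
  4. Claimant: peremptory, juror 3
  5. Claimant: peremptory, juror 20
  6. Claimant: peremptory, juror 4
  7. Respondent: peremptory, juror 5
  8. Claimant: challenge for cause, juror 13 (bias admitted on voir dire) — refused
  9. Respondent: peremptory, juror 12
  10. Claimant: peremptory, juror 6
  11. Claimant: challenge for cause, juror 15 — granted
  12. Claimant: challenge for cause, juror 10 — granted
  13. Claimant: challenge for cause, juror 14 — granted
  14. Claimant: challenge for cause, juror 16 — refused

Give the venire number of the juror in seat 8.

18

Removed: #2, #3, #4, #5, #6, #10, #12, #14, #15, #17, #20. (#13, #16 stay — for-cause denied.)
Seating in order: seats 1–8 → #1, #7, #8, #9, #11, #13, #16, #18.
So seat 8 is #18.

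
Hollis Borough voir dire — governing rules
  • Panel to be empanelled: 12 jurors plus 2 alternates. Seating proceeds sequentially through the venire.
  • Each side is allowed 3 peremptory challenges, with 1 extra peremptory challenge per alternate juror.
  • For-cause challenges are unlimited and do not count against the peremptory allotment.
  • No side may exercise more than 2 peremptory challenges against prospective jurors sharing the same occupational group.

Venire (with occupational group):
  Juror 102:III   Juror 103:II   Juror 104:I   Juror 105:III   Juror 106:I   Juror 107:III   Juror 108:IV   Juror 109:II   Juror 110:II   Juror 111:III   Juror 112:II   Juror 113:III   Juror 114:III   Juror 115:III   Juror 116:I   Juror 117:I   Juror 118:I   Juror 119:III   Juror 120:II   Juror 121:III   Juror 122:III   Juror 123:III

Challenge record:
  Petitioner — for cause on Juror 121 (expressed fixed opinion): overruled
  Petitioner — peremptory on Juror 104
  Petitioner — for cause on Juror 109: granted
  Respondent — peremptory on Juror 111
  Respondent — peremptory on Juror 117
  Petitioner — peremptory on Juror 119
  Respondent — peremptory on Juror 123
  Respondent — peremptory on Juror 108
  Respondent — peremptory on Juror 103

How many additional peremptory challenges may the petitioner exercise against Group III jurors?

1

Petitioner peremptories so far: #104, #119 — 2 of 5 used, 3 left overall.
Against Group III: #119 — 1 used; per-group cap 2 leaves 1.
Binding limit: min(3, 1) = 1.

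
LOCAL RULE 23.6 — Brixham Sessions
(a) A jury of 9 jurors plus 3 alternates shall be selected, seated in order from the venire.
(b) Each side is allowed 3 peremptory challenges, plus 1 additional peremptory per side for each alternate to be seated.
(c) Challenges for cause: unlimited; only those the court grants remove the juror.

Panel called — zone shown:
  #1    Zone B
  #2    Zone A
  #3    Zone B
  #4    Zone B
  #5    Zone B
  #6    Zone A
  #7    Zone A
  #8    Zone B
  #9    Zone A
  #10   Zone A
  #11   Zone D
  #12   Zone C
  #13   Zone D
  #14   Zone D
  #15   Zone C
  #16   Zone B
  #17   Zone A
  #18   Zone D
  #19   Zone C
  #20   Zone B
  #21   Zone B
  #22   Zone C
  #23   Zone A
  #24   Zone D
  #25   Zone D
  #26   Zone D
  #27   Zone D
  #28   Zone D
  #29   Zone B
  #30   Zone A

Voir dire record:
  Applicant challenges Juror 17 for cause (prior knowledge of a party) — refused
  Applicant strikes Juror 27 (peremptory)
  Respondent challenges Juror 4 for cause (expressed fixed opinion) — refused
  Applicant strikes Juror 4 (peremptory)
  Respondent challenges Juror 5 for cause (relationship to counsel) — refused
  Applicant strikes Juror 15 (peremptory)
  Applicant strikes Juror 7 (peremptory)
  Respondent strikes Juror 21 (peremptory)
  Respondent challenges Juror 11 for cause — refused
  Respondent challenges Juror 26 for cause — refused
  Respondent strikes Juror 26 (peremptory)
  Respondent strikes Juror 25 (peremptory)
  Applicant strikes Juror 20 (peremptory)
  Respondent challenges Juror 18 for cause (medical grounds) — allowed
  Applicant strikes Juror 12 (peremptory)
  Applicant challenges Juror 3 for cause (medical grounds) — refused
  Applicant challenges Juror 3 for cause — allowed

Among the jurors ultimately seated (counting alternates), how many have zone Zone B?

4

Removed: #3, #4, #7, #12, #15, #18, #20, #21, #25, #26, #27.
Seated (12 incl. alternates): #1, #2, #5, #6, #8, #9, #10, #11, #13, #14, #16, #17.
Of those, in Zone B: #1, #5, #8, #16 → 4.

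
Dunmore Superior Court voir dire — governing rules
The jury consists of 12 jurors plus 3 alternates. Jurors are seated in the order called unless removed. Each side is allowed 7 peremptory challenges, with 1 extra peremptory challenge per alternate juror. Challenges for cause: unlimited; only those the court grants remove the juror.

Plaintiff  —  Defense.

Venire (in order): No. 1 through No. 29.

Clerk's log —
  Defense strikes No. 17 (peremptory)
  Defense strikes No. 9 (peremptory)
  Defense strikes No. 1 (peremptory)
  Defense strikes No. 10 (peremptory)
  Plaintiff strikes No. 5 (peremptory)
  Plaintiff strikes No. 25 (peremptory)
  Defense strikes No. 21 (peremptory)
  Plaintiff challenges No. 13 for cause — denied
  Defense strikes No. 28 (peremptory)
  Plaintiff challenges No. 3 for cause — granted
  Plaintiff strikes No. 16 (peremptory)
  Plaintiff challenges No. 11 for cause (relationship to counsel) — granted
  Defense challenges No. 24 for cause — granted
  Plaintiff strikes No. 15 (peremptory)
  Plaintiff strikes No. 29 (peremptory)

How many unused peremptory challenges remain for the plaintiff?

5

Plaintiff allotment: 7 base + 1 × 3 alternates = 10.
Plaintiff peremptories used: #5, #25, #16, #15, #29 — 5 (for-cause on #13, #3, #11 don't count).
Remaining: 10 − 5 = 5.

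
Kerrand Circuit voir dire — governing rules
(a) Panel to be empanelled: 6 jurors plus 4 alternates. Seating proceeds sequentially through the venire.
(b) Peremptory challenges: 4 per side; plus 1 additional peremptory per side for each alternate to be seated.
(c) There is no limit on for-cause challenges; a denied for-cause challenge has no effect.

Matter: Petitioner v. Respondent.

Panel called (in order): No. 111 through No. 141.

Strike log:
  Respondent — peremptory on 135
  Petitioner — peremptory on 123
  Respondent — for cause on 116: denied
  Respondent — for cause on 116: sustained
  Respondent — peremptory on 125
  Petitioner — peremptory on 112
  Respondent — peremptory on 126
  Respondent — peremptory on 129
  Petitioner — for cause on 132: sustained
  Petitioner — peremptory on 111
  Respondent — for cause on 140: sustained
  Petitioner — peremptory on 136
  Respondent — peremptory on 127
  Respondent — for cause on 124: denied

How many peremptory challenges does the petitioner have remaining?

Petitioner allotment: 4 base + 1 × 4 alternates = 8.
Petitioner peremptories used: #123, #112, #111, #136 — 4 (the for-cause on #132 doesn't count).
Remaining: 8 − 4 = 4.

4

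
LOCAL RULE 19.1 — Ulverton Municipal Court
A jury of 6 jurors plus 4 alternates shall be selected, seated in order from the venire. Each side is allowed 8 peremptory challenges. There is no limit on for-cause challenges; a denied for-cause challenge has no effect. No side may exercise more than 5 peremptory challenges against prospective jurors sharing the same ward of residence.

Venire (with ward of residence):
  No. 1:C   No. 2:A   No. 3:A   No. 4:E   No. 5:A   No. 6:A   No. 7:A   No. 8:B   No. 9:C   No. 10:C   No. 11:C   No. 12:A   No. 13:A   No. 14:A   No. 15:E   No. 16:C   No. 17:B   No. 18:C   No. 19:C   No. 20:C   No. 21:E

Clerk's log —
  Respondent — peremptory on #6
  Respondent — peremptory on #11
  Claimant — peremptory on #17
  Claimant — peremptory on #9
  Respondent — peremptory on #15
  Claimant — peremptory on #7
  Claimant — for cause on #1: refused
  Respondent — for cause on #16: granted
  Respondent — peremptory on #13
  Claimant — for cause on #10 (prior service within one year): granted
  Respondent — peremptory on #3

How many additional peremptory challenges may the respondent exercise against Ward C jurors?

3

Respondent peremptories so far: #6, #11, #15, #13, #3 — 5 of 8 used, 3 left overall.
Against Ward C: #11 — 1 used; per-ward cap 5 leaves 4.
Binding limit: min(3, 4) = 3.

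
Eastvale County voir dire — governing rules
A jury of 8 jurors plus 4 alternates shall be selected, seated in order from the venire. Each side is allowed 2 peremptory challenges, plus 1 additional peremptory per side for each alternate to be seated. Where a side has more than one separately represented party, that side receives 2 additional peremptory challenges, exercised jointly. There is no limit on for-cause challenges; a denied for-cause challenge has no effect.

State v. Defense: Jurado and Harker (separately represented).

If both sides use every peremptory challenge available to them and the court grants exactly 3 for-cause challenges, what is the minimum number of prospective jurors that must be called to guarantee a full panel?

29

Seats to fill: 8 + 4 alternates = 12.
Peremptories — State: 2 + 1×4 = 6; Defense: 2 + 1×4 + 2 = 8; total 14.
For-cause removals: 3.
Minimum venire: 12 + 14 + 3 = 29.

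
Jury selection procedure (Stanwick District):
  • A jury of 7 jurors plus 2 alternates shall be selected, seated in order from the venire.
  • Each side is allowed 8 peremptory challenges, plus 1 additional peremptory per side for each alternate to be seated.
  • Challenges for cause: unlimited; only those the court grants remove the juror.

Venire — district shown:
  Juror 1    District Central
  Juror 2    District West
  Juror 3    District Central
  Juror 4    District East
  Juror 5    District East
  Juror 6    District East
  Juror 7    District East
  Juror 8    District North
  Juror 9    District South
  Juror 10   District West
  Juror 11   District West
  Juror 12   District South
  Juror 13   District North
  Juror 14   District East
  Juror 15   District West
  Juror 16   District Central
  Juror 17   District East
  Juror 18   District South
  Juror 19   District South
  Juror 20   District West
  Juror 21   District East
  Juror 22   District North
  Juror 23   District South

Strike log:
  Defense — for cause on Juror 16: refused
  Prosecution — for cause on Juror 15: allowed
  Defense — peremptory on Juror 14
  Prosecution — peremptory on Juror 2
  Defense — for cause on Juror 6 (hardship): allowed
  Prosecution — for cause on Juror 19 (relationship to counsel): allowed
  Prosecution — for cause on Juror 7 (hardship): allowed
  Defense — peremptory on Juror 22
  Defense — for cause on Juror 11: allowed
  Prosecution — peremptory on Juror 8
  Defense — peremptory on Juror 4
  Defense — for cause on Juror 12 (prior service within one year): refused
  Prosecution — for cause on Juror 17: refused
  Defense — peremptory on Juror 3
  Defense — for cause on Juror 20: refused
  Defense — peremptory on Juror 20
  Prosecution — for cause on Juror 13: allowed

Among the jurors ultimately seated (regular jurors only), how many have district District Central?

2

Removed: #2, #3, #4, #6, #7, #8, #11, #13, #14, #15, #19, #20, #22.
Seated jurors 1–7: #1, #5, #9, #10, #12, #16, #17 (alternates #18, #21 not counted).
Of those, in District Central: #1, #16 → 2.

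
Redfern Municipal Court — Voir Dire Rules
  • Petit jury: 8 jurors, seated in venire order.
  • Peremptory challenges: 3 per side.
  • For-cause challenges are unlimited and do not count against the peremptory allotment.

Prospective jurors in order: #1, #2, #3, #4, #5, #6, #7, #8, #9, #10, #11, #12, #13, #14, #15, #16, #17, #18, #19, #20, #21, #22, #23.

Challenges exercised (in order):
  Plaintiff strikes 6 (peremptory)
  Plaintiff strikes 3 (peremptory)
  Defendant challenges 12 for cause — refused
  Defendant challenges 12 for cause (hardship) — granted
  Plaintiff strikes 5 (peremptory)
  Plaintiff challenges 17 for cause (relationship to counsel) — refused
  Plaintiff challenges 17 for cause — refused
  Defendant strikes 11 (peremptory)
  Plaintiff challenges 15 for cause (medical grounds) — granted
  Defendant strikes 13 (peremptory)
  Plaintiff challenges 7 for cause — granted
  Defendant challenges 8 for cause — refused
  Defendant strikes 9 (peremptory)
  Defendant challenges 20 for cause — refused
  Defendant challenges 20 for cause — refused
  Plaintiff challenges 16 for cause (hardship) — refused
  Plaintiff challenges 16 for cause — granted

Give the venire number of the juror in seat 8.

18

Removed: #3, #5, #6, #7, #9, #11, #12, #13, #15, #16. (#8, #17, #20 stay — for-cause denied.)
Filling seats in venire order through position 8: #1, #2, #4, #8, #10, #14, #17, #18.
So seat 8 is #18.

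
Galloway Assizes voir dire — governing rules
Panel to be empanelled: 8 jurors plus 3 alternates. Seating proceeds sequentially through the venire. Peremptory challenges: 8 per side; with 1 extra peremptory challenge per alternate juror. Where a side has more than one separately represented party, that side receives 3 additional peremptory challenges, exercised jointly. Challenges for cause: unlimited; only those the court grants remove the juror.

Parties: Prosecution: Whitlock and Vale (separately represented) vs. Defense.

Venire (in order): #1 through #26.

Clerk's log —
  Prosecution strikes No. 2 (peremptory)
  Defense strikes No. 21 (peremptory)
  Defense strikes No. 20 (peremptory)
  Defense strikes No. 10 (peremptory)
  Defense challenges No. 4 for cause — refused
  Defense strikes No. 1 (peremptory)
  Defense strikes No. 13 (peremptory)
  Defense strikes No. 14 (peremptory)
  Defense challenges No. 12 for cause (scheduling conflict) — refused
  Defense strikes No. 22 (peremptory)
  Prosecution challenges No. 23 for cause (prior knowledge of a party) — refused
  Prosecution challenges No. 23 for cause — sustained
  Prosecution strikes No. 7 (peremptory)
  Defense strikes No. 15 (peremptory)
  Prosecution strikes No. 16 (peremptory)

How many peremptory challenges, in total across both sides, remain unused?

Prosecution allotment: 8 base + 1 × 3 alternates + 3 multi-party = 14. Defense allotment: 8 base + 1 × 3 alternates = 11.
Prosecution peremptories used: #2, #7, #16 — 3 (for-cause on #23, #23 don't count).
Defense peremptories used: #21, #20, #10, #1, #13, #14, #22, #15 — 8 (for-cause on #4, #12 don't count).
Remaining: (14 − 3) + (11 − 8) = 14.

14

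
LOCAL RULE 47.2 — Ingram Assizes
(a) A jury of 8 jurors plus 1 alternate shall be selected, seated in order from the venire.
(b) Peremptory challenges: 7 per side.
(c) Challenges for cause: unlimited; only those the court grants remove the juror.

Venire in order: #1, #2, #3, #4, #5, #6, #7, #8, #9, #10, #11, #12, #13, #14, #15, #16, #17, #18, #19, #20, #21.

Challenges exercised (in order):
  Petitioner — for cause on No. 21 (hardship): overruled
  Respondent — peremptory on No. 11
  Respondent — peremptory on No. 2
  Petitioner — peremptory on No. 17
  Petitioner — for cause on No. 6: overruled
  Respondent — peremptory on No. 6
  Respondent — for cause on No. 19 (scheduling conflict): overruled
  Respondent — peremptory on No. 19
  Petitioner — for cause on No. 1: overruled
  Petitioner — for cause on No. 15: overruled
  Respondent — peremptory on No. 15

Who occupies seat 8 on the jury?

10

Removed: #2, #6, #11, #15, #17, #19. (#1, #21 stay — for-cause denied.)
Seating in order: seats 1–8 → #1, #3, #4, #5, #7, #8, #9, #10; alternates → #12.
So seat 8 is #10.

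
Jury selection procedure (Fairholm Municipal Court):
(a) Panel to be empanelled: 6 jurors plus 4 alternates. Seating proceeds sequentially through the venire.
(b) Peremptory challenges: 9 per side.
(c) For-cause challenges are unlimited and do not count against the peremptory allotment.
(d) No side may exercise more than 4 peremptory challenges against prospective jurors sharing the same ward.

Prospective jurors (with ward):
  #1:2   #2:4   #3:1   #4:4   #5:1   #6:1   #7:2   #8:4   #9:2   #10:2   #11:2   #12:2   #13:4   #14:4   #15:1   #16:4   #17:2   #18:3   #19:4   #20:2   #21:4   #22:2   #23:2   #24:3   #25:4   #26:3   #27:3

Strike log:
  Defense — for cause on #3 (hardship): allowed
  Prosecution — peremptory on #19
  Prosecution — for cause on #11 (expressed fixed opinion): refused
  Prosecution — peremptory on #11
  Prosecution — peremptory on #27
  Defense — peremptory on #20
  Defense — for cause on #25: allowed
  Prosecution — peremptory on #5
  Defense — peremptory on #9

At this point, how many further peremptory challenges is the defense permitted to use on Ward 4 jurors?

4

Defense peremptories so far: #20, #9 — 2 of 9 used, 7 left overall.
Against Ward 4: none yet — per-ward cap 4 leaves 4.
Binding limit: min(7, 4) = 4.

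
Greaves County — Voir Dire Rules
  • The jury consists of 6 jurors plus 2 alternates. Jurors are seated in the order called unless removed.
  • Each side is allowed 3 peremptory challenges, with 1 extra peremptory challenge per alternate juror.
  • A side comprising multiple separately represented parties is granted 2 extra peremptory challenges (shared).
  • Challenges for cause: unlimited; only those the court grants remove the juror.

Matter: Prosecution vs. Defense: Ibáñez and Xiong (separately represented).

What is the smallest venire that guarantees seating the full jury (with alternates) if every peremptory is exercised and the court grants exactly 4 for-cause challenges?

Seats to fill: 6 + 2 alternates = 8.
Peremptories — Prosecution: 3 + 1×2 = 5; Defense: 3 + 1×2 + 2 = 7; total 12.
For-cause removals: 4.
Minimum venire: 8 + 12 + 4 = 24.

24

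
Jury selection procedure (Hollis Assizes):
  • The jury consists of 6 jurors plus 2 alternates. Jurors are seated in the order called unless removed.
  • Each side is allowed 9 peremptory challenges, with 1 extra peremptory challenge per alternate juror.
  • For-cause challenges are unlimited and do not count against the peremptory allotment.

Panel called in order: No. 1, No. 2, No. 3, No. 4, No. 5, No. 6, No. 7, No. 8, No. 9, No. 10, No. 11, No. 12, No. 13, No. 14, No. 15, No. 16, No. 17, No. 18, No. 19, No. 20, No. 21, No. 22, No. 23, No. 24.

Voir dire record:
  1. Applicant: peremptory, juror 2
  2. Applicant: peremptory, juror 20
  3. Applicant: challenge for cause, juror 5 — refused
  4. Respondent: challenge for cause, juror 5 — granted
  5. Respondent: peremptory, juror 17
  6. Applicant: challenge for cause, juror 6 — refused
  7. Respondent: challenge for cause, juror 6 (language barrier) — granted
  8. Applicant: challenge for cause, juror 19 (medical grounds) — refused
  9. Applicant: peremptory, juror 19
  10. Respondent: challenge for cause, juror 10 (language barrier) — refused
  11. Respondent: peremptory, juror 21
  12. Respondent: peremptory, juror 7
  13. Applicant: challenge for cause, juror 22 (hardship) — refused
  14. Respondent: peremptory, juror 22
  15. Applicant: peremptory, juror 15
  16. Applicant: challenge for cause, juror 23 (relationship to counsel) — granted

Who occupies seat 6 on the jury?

10

Removed: #2, #5, #6, #7, #15, #17, #19, #20, #21, #22, #23. (#10 stays — for-cause denied.)
Filling seats in venire order through position 6: #1, #3, #4, #8, #9, #10.
So seat 6 is #10.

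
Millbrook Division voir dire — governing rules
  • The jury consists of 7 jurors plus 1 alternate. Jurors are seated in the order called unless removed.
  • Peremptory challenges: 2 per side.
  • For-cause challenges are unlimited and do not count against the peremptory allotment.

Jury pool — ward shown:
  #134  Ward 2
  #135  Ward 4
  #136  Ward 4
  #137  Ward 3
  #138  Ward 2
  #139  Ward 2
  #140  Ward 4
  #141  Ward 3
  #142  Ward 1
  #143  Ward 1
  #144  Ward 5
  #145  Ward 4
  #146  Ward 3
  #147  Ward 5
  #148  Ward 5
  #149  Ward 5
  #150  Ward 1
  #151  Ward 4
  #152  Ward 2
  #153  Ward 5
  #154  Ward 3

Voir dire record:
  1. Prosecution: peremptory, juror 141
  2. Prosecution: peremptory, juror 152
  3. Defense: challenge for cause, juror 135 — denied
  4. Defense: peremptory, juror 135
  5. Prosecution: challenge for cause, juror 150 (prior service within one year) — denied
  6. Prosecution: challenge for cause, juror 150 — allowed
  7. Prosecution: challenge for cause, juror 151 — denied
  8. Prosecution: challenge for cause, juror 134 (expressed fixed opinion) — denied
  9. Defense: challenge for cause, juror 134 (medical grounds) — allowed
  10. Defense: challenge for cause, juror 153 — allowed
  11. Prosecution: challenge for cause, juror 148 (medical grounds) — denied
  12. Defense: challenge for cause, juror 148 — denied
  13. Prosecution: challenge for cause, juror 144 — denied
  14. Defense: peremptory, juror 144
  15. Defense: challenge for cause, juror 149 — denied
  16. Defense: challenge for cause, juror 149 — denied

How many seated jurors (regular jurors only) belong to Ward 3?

1

Removed: #134, #135, #141, #144, #150, #152, #153.
Seated jurors 1–7: #136, #137, #138, #139, #140, #142, #143 (alternates #145 not counted).
Of those, in Ward 3: #137 → 1.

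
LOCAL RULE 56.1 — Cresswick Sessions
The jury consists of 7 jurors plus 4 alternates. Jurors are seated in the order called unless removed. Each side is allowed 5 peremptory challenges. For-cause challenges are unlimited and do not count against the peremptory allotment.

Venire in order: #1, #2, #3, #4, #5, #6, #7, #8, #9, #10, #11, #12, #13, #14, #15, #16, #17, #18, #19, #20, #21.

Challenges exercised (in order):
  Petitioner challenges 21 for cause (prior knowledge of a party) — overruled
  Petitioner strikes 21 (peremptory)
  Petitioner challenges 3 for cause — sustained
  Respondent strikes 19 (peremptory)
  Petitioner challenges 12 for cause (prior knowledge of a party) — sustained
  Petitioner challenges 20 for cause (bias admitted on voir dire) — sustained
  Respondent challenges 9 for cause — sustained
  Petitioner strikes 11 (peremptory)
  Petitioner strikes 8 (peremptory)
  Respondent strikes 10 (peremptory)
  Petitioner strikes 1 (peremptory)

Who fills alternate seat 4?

18

Removed: #1, #3, #8, #9, #10, #11, #12, #19, #20, #21.
Seating in order: seats 1–7 → #2, #4, #5, #6, #7, #13, #14; alternates → #15, #16, #17, #18.
So alternate 4 is #18.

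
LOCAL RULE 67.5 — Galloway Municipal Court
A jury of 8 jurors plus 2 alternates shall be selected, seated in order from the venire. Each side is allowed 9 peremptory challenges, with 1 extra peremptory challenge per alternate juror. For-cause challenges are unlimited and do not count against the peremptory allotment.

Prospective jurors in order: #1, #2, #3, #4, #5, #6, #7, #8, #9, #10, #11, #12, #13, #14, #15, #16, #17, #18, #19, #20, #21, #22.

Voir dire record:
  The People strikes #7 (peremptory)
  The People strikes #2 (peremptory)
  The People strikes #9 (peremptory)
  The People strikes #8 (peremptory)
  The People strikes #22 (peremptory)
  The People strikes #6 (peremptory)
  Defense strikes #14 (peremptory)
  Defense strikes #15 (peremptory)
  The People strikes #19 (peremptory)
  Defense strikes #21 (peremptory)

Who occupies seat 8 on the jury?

13

Removed: #2, #6, #7, #8, #9, #14, #15, #19, #21, #22.
Seating in order: seats 1–8 → #1, #3, #4, #5, #10, #11, #12, #13; alternates → #16, #17.
So seat 8 is #13.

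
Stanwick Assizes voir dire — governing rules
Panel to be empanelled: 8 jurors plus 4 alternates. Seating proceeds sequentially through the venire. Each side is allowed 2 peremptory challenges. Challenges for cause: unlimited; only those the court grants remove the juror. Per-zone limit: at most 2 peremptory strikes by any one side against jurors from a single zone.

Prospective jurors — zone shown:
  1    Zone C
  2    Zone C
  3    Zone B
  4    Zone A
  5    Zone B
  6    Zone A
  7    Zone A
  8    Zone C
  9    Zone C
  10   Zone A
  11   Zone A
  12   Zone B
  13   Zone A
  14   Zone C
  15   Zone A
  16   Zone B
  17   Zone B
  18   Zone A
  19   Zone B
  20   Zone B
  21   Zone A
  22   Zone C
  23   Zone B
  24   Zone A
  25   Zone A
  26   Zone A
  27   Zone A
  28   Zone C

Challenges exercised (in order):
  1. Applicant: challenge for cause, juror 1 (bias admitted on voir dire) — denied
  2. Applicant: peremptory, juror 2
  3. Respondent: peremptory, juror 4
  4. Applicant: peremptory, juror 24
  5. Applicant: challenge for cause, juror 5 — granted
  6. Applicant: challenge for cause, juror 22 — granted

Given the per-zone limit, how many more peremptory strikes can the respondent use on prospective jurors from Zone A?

Respondent peremptories so far: #4 — 1 of 2 used, 1 left overall.
Against Zone A: #4 — 1 used; per-zone cap 2 leaves 1.
Binding limit: min(1, 1) = 1.

1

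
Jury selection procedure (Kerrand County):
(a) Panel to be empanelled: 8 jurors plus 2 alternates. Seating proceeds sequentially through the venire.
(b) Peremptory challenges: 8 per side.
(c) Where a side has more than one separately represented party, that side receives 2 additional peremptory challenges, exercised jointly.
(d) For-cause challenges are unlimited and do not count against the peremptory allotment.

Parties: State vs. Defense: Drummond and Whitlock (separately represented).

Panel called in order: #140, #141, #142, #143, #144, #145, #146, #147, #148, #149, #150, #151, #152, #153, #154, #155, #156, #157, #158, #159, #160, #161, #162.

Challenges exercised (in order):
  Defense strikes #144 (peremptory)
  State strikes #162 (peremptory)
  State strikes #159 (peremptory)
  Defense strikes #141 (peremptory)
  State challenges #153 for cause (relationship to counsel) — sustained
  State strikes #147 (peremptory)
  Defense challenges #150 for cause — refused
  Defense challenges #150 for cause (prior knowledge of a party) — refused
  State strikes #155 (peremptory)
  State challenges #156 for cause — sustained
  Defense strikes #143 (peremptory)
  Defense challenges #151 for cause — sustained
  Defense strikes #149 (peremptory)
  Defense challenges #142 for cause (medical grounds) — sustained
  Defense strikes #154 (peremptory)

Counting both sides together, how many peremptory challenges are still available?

State allotment: 8. Defense allotment: 8 base + 2 multi-party = 10.
State peremptories used: #162, #159, #147, #155 — 4 (for-cause on #153, #156 don't count).
Defense peremptories used: #144, #141, #143, #149, #154 — 5 (for-cause on #150, #150, #151, #142 don't count).
Remaining: (8 − 4) + (10 − 5) = 9.

9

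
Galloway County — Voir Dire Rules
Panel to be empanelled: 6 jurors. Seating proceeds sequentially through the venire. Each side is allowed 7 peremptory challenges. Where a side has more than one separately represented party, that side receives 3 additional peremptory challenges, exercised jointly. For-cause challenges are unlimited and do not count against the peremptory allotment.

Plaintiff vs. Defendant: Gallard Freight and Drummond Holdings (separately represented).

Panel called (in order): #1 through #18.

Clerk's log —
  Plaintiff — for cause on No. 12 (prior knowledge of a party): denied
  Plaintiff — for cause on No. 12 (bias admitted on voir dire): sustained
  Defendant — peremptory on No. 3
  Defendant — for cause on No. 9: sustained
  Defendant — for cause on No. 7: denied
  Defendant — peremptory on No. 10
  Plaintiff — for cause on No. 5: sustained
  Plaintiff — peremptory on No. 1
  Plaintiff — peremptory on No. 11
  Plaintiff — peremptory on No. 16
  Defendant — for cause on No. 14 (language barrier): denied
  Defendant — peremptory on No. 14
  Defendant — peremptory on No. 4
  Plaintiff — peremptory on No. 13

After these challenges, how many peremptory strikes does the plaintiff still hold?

Plaintiff allotment: 7.
Plaintiff peremptories used: #1, #11, #16, #13 — 4 (for-cause on #12, #12, #5 don't count).
Remaining: 7 − 4 = 3.

3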